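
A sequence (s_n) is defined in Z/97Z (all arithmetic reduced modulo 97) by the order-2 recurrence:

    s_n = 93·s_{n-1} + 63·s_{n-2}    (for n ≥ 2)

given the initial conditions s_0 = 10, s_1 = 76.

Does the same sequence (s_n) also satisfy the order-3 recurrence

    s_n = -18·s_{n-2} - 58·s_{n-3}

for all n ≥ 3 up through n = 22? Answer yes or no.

Terms s_0..s_22: 10, 76, 35, 89, 6, 54, 65, 38, 63, 8, 57, 82, 62, 68, 45, 30, 96, 51, 24, 13, 5, 23, 29
n=3: candidate gives 89, actual s_3 = 89 ✓
n=4: candidate gives 6, actual s_4 = 6 ✓
n=5: candidate gives 54, actual s_5 = 54 ✓
n=6: candidate gives 65, actual s_6 = 65 ✓
n=7: candidate gives 38, actual s_7 = 38 ✓
n=8: candidate gives 63, actual s_8 = 63 ✓
n=9: candidate gives 8, actual s_9 = 8 ✓
n=10: candidate gives 57, actual s_10 = 57 ✓
n=11: candidate gives 82, actual s_11 = 82 ✓
n=12: candidate gives 62, actual s_12 = 62 ✓
n=13: candidate gives 68, actual s_13 = 68 ✓
n=14: candidate gives 45, actual s_14 = 45 ✓
n=15: candidate gives 30, actual s_15 = 30 ✓
n=16: candidate gives 96, actual s_16 = 96 ✓
n=17: candidate gives 51, actual s_17 = 51 ✓
n=18: candidate gives 24, actual s_18 = 24 ✓
n=19: candidate gives 13, actual s_19 = 13 ✓
n=20: candidate gives 5, actual s_20 = 5 ✓
n=21: candidate gives 23, actual s_21 = 23 ✓
n=22: candidate gives 29, actual s_22 = 29 ✓

yes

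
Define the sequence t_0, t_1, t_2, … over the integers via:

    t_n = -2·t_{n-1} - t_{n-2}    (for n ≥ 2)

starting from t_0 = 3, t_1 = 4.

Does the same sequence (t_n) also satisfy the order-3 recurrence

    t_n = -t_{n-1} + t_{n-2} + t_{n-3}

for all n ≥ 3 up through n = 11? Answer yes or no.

yes

Terms t_0..t_11: 3, 4, -11, 18, -25, 32, -39, 46, -53, 60, -67, 74
n=3: candidate gives 18, actual t_3 = 18 ✓
n=4: candidate gives -25, actual t_4 = -25 ✓
n=5: candidate gives 32, actual t_5 = 32 ✓
n=6: candidate gives -39, actual t_6 = -39 ✓
n=7: candidate gives 46, actual t_7 = 46 ✓
n=8: candidate gives -53, actual t_8 = -53 ✓
n=9: candidate gives 60, actual t_9 = 60 ✓
n=10: candidate gives -67, actual t_10 = -67 ✓
n=11: candidate gives 74, actual t_11 = 74 ✓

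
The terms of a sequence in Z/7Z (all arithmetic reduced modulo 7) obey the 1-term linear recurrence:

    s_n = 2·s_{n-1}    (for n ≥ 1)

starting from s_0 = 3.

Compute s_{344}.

5

s_1 = 2·3 = 6
s_2 = 2·6 = 5
s_3 = 2·5 = 3
(s_3) = (3) = (s_0), so the sequence has period 3.
344 ≡ 2 (mod 3), hence s_344 = s_2 = 5.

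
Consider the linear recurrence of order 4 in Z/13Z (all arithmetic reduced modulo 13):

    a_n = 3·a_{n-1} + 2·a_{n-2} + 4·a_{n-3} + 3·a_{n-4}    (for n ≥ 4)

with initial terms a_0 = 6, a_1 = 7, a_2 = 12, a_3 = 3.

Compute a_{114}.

11

a_4 = 3·3 + 2·12 + 4·7 + 3·6 = 1
a_5 = 3·1 + 2·3 + 4·12 + 3·7 = 0
a_6 = 3·0 + 2·1 + 4·3 + 3·12 = 11
a_7 = 3·11 + 2·0 + 4·1 + 3·3 = 7
a_8 = 3·7 + 2·11 + 4·0 + 3·1 = 7
a_9 = 3·7 + 2·7 + 4·11 + 3·0 = 1
a_10 = 3·1 + 2·7 + 4·7 + 3·11 = 0
a_11 = 3·0 + 2·1 + 4·7 + 3·7 = 12
a_12 = 3·12 + 2·0 + 4·1 + 3·7 = 9
a_13 = 3·9 + 2·12 + 4·0 + 3·1 = 2
a_14 = 3·2 + 2·9 + 4·12 + 3·0 = 7
a_15 = 3·7 + 2·2 + 4·9 + 3·12 = 6
a_16 = 3·6 + 2·7 + 4·2 + 3·9 = 2
a_17 = 3·2 + 2·6 + 4·7 + 3·2 = 0
a_18 = 3·0 + 2·2 + 4·6 + 3·7 = 10
a_19 = 3·10 + 2·0 + 4·2 + 3·6 = 4
a_20 = 3·4 + 2·10 + 4·0 + 3·2 = 12
a_21 = 3·12 + 2·4 + 4·10 + 3·0 = 6
a_22 = 3·6 + 2·12 + 4·4 + 3·10 = 10
a_23 = 3·10 + 2·6 + 4·12 + 3·4 = 11
a_24 = 3·11 + 2·10 + 4·6 + 3·12 = 9
a_25 = 3·9 + 2·11 + 4·10 + 3·6 = 3
a_26 = 3·3 + 2·9 + 4·11 + 3·10 = 10
a_27 = 3·10 + 2·3 + 4·9 + 3·11 = 1
a_28 = 3·1 + 2·10 + 4·3 + 3·9 = 10
a_29 = 3·10 + 2·1 + 4·10 + 3·3 = 3
a_30 = 3·3 + 2·10 + 4·1 + 3·10 = 11
a_31 = 3·11 + 2·3 + 4·10 + 3·1 = 4
a_32 = 3·4 + 2·11 + 4·3 + 3·10 = 11
a_33 = 3·11 + 2·4 + 4·11 + 3·3 = 3
a_34 = 3·3 + 2·11 + 4·4 + 3·11 = 2
a_35 = 3·2 + 2·3 + 4·11 + 3·4 = 3
a_36 = 3·3 + 2·2 + 4·3 + 3·11 = 6
a_37 = 3·6 + 2·3 + 4·2 + 3·3 = 2
a_38 = 3·2 + 2·6 + 4·3 + 3·2 = 10
a_39 = 3·10 + 2·2 + 4·6 + 3·3 = 2
a_40 = 3·2 + 2·10 + 4·2 + 3·6 = 0
a_41 = 3·0 + 2·2 + 4·10 + 3·2 = 11
a_42 = 3·11 + 2·0 + 4·2 + 3·10 = 6
a_43 = 3·6 + 2·11 + 4·0 + 3·2 = 7
a_44 = 3·7 + 2·6 + 4·11 + 3·0 = 12
a_45 = 3·12 + 2·7 + 4·6 + 3·11 = 3
(a_42, a_43, a_44, a_45) = (6, 7, 12, 3) = (a_0, a_1, a_2, a_3), so the sequence has period 42.
114 ≡ 30 (mod 42), hence a_114 = a_30 = 11.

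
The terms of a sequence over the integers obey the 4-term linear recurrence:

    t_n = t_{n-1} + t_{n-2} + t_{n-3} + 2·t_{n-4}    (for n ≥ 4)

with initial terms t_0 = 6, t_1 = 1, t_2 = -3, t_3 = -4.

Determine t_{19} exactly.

t_4 = 1·-4 + 1·-3 + 1·1 + 2·6 = 6
t_5 = 1·6 + 1·-4 + 1·-3 + 2·1 = 1
t_6 = 1·1 + 1·6 + 1·-4 + 2·-3 = -3
t_7 = 1·-3 + 1·1 + 1·6 + 2·-4 = -4
(t_4, t_5, t_6, t_7) = (6, 1, -3, -4) = (t_0, t_1, t_2, t_3), so the sequence has period 4.
19 ≡ 3 (mod 4), hence t_19 = t_3 = -4.

-4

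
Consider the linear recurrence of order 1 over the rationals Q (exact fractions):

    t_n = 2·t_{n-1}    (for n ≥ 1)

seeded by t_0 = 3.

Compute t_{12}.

t_1 = 2·3 = 6
t_2 = 2·6 = 12
t_3 = 2·12 = 24
t_4 = 2·24 = 48
t_5 = 2·48 = 96
t_6 = 2·96 = 192
t_7 = 2·192 = 384
t_8 = 2·384 = 768
t_9 = 2·768 = 1536
t_10 = 2·1536 = 3072
t_11 = 2·3072 = 6144
t_12 = 2·6144 = 12288

12288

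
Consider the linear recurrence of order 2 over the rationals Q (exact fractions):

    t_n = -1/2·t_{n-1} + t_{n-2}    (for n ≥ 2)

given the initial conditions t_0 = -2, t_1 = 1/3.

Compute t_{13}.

281321/12288

t_2 = -1/2·1/3 + 1·-2 = -13/6
t_3 = -1/2·-13/6 + 1·1/3 = 17/12
t_4 = -1/2·17/12 + 1·-13/6 = -23/8
t_5 = -1/2·-23/8 + 1·17/12 = 137/48
t_6 = -1/2·137/48 + 1·-23/8 = -413/96
t_7 = -1/2·-413/96 + 1·137/48 = 961/192
t_8 = -1/2·961/192 + 1·-413/96 = -871/128
t_9 = -1/2·-871/128 + 1·961/192 = 6457/768
t_10 = -1/2·6457/768 + 1·-871/128 = -16909/1536
t_11 = -1/2·-16909/1536 + 1·6457/768 = 42737/3072
t_12 = -1/2·42737/3072 + 1·-16909/1536 = -36791/2048
t_13 = -1/2·-36791/2048 + 1·42737/3072 = 281321/12288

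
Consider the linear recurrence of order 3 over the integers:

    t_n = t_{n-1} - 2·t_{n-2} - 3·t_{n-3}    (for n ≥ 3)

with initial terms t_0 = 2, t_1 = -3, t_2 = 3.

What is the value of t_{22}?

257505

t_3 = 1·3 + -2·-3 + -3·2 = 3
t_4 = 1·3 + -2·3 + -3·-3 = 6
t_5 = 1·6 + -2·3 + -3·3 = -9
t_6 = 1·-9 + -2·6 + -3·3 = -30
t_7 = 1·-30 + -2·-9 + -3·6 = -30
t_8 = 1·-30 + -2·-30 + -3·-9 = 57
t_9 = 1·57 + -2·-30 + -3·-30 = 207
t_10 = 1·207 + -2·57 + -3·-30 = 183
t_11 = 1·183 + -2·207 + -3·57 = -402
t_12 = 1·-402 + -2·183 + -3·207 = -1389
t_13 = 1·-1389 + -2·-402 + -3·183 = -1134
t_14 = 1·-1134 + -2·-1389 + -3·-402 = 2850
t_15 = 1·2850 + -2·-1134 + -3·-1389 = 9285
t_16 = 1·9285 + -2·2850 + -3·-1134 = 6987
t_17 = 1·6987 + -2·9285 + -3·2850 = -20133
t_18 = 1·-20133 + -2·6987 + -3·9285 = -61962
t_19 = 1·-61962 + -2·-20133 + -3·6987 = -42657
t_20 = 1·-42657 + -2·-61962 + -3·-20133 = 141666
t_21 = 1·141666 + -2·-42657 + -3·-61962 = 412866
t_22 = 1·412866 + -2·141666 + -3·-42657 = 257505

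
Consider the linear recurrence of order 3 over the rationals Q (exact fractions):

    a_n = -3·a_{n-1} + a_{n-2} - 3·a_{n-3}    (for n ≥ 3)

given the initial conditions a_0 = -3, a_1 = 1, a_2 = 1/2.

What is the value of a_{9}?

a_3 = -3·1/2 + 1·1 + -3·-3 = 17/2
a_4 = -3·17/2 + 1·1/2 + -3·1 = -28
a_5 = -3·-28 + 1·17/2 + -3·1/2 = 91
a_6 = -3·91 + 1·-28 + -3·17/2 = -653/2
a_7 = -3·-653/2 + 1·91 + -3·-28 = 2309/2
a_8 = -3·2309/2 + 1·-653/2 + -3·91 = -4063
a_9 = -3·-4063 + 1·2309/2 + -3·-653/2 = 14323

14323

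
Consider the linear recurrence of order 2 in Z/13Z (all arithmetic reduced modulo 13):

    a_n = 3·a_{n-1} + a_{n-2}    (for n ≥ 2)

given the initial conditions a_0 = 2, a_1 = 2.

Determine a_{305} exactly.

10

a_2 = 3·2 + 1·2 = 8
a_3 = 3·8 + 1·2 = 0
a_4 = 3·0 + 1·8 = 8
a_5 = 3·8 + 1·0 = 11
a_6 = 3·11 + 1·8 = 2
a_7 = 3·2 + 1·11 = 4
a_8 = 3·4 + 1·2 = 1
a_9 = 3·1 + 1·4 = 7
a_10 = 3·7 + 1·1 = 9
a_11 = 3·9 + 1·7 = 8
a_12 = 3·8 + 1·9 = 7
a_13 = 3·7 + 1·8 = 3
a_14 = 3·3 + 1·7 = 3
a_15 = 3·3 + 1·3 = 12
a_16 = 3·12 + 1·3 = 0
a_17 = 3·0 + 1·12 = 12
a_18 = 3·12 + 1·0 = 10
a_19 = 3·10 + 1·12 = 3
a_20 = 3·3 + 1·10 = 6
a_21 = 3·6 + 1·3 = 8
a_22 = 3·8 + 1·6 = 4
a_23 = 3·4 + 1·8 = 7
a_24 = 3·7 + 1·4 = 12
a_25 = 3·12 + 1·7 = 4
a_26 = 3·4 + 1·12 = 11
a_27 = 3·11 + 1·4 = 11
a_28 = 3·11 + 1·11 = 5
a_29 = 3·5 + 1·11 = 0
a_30 = 3·0 + 1·5 = 5
a_31 = 3·5 + 1·0 = 2
a_32 = 3·2 + 1·5 = 11
a_33 = 3·11 + 1·2 = 9
a_34 = 3·9 + 1·11 = 12
a_35 = 3·12 + 1·9 = 6
a_36 = 3·6 + 1·12 = 4
a_37 = 3·4 + 1·6 = 5
a_38 = 3·5 + 1·4 = 6
a_39 = 3·6 + 1·5 = 10
a_40 = 3·10 + 1·6 = 10
a_41 = 3·10 + 1·10 = 1
a_42 = 3·1 + 1·10 = 0
a_43 = 3·0 + 1·1 = 1
a_44 = 3·1 + 1·0 = 3
a_45 = 3·3 + 1·1 = 10
a_46 = 3·10 + 1·3 = 7
a_47 = 3·7 + 1·10 = 5
a_48 = 3·5 + 1·7 = 9
a_49 = 3·9 + 1·5 = 6
a_50 = 3·6 + 1·9 = 1
a_51 = 3·1 + 1·6 = 9
a_52 = 3·9 + 1·1 = 2
a_53 = 3·2 + 1·9 = 2
(a_52, a_53) = (2, 2) = (a_0, a_1), so the sequence has period 52.
305 ≡ 45 (mod 52), hence a_305 = a_45 = 10.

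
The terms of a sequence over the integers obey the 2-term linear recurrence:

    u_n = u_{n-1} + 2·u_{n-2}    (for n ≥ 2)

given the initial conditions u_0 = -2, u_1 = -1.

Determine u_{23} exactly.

-8388607

u_2 = 1·-1 + 2·-2 = -5
u_3 = 1·-5 + 2·-1 = -7
u_4 = 1·-7 + 2·-5 = -17
u_5 = 1·-17 + 2·-7 = -31
u_6 = 1·-31 + 2·-17 = -65
u_7 = 1·-65 + 2·-31 = -127
u_8 = 1·-127 + 2·-65 = -257
u_9 = 1·-257 + 2·-127 = -511
u_10 = 1·-511 + 2·-257 = -1025
u_11 = 1·-1025 + 2·-511 = -2047
u_12 = 1·-2047 + 2·-1025 = -4097
u_13 = 1·-4097 + 2·-2047 = -8191
u_14 = 1·-8191 + 2·-4097 = -16385
u_15 = 1·-16385 + 2·-8191 = -32767
u_16 = 1·-32767 + 2·-16385 = -65537
u_17 = 1·-65537 + 2·-32767 = -131071
u_18 = 1·-131071 + 2·-65537 = -262145
u_19 = 1·-262145 + 2·-131071 = -524287
u_20 = 1·-524287 + 2·-262145 = -1048577
u_21 = 1·-1048577 + 2·-524287 = -2097151
u_22 = 1·-2097151 + 2·-1048577 = -4194305
u_23 = 1·-4194305 + 2·-2097151 = -8388607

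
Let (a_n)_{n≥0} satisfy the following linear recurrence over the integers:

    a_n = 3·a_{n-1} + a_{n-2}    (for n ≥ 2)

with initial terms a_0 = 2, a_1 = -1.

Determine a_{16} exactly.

-21932293

a_2 = 3·-1 + 1·2 = -1
a_3 = 3·-1 + 1·-1 = -4
a_4 = 3·-4 + 1·-1 = -13
a_5 = 3·-13 + 1·-4 = -43
a_6 = 3·-43 + 1·-13 = -142
a_7 = 3·-142 + 1·-43 = -469
a_8 = 3·-469 + 1·-142 = -1549
a_9 = 3·-1549 + 1·-469 = -5116
a_10 = 3·-5116 + 1·-1549 = -16897
a_11 = 3·-16897 + 1·-5116 = -55807
a_12 = 3·-55807 + 1·-16897 = -184318
a_13 = 3·-184318 + 1·-55807 = -608761
a_14 = 3·-608761 + 1·-184318 = -2010601
a_15 = 3·-2010601 + 1·-608761 = -6640564
a_16 = 3·-6640564 + 1·-2010601 = -21932293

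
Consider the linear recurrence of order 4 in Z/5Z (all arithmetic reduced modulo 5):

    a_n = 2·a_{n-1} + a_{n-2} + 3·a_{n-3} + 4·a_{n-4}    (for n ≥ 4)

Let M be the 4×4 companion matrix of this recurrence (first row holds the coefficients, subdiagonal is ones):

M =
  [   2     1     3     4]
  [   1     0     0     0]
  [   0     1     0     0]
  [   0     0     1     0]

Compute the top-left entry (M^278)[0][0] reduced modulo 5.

(M^278)[0][0] is the top entry after applying M 278 times to the unit state (1, 0, 0, 0). Equivalently it is h_{281} for the auxiliary sequence (h_n) obeying the same recurrence with h_3 = 1 and h_i = 0 for 0 ≤ i < 3:
h_4 = 2·1 + 1·0 + 3·0 + 4·0 = 2
h_5 = 2·2 + 1·1 + 3·0 + 4·0 = 0
h_6 = 2·0 + 1·2 + 3·1 + 4·0 = 0
h_7 = 2·0 + 1·0 + 3·2 + 4·1 = 0
h_8 = 2·0 + 1·0 + 3·0 + 4·2 = 3
h_9 = 2·3 + 1·0 + 3·0 + 4·0 = 1
h_10 = 2·1 + 1·3 + 3·0 + 4·0 = 0
h_11 = 2·0 + 1·1 + 3·3 + 4·0 = 0
h_12 = 2·0 + 1·0 + 3·1 + 4·3 = 0
h_13 = 2·0 + 1·0 + 3·0 + 4·1 = 4
h_14 = 2·4 + 1·0 + 3·0 + 4·0 = 3
h_15 = 2·3 + 1·4 + 3·0 + 4·0 = 0
h_16 = 2·0 + 1·3 + 3·4 + 4·0 = 0
h_17 = 2·0 + 1·0 + 3·3 + 4·4 = 0
h_18 = 2·0 + 1·0 + 3·0 + 4·3 = 2
h_19 = 2·2 + 1·0 + 3·0 + 4·0 = 4
h_20 = 2·4 + 1·2 + 3·0 + 4·0 = 0
h_21 = 2·0 + 1·4 + 3·2 + 4·0 = 0
h_22 = 2·0 + 1·0 + 3·4 + 4·2 = 0
h_23 = 2·0 + 1·0 + 3·0 + 4·4 = 1
(h_20, h_21, h_22, h_23) = (0, 0, 0, 1) = (h_0, h_1, h_2, h_3), so the sequence has period 20.
281 ≡ 1 (mod 20), hence h_281 = h_1 = 0.

0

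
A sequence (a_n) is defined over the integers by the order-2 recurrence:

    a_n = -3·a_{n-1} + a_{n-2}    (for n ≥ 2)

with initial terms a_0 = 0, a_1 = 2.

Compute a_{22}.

-144343726554

a_2 = -3·2 + 1·0 = -6
a_3 = -3·-6 + 1·2 = 20
a_4 = -3·20 + 1·-6 = -66
a_5 = -3·-66 + 1·20 = 218
a_6 = -3·218 + 1·-66 = -720
a_7 = -3·-720 + 1·218 = 2378
a_8 = -3·2378 + 1·-720 = -7854
a_9 = -3·-7854 + 1·2378 = 25940
a_10 = -3·25940 + 1·-7854 = -85674
a_11 = -3·-85674 + 1·25940 = 282962
a_12 = -3·282962 + 1·-85674 = -934560
a_13 = -3·-934560 + 1·282962 = 3086642
a_14 = -3·3086642 + 1·-934560 = -10194486
a_15 = -3·-10194486 + 1·3086642 = 33670100
a_16 = -3·33670100 + 1·-10194486 = -111204786
a_17 = -3·-111204786 + 1·33670100 = 367284458
a_18 = -3·367284458 + 1·-111204786 = -1213058160
a_19 = -3·-1213058160 + 1·367284458 = 4006458938
a_20 = -3·4006458938 + 1·-1213058160 = -13232434974
a_21 = -3·-13232434974 + 1·4006458938 = 43703763860
a_22 = -3·43703763860 + 1·-13232434974 = -144343726554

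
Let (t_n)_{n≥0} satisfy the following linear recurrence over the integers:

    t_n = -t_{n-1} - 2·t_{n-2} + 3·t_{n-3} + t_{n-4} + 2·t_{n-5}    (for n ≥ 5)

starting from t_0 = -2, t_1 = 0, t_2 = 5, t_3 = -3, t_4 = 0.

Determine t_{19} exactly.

t_5 = -1·0 + -2·-3 + 3·5 + 1·0 + 2·-2 = 17
t_6 = -1·17 + -2·0 + 3·-3 + 1·5 + 2·0 = -21
t_7 = -1·-21 + -2·17 + 3·0 + 1·-3 + 2·5 = -6
t_8 = -1·-6 + -2·-21 + 3·17 + 1·0 + 2·-3 = 93
t_9 = -1·93 + -2·-6 + 3·-21 + 1·17 + 2·0 = -127
t_10 = -1·-127 + -2·93 + 3·-6 + 1·-21 + 2·17 = -64
t_11 = -1·-64 + -2·-127 + 3·93 + 1·-6 + 2·-21 = 549
t_12 = -1·549 + -2·-64 + 3·-127 + 1·93 + 2·-6 = -721
t_13 = -1·-721 + -2·549 + 3·-64 + 1·-127 + 2·93 = -510
t_14 = -1·-510 + -2·-721 + 3·549 + 1·-64 + 2·-127 = 3281
t_15 = -1·3281 + -2·-510 + 3·-721 + 1·549 + 2·-64 = -4003
t_16 = -1·-4003 + -2·3281 + 3·-510 + 1·-721 + 2·549 = -3712
t_17 = -1·-3712 + -2·-4003 + 3·3281 + 1·-510 + 2·-721 = 19609
t_18 = -1·19609 + -2·-3712 + 3·-4003 + 1·3281 + 2·-510 = -21933
t_19 = -1·-21933 + -2·19609 + 3·-3712 + 1·-4003 + 2·3281 = -25862

-25862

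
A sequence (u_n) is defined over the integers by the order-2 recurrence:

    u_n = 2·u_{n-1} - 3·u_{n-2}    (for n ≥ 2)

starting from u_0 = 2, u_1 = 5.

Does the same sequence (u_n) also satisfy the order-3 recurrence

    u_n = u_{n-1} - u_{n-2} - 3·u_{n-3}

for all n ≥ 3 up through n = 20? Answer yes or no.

Terms u_0..u_20: 2, 5, 4, -7, -26, -31, 16, 125, 202, 29, -548, -1183, -722, 2105, 6376, 6437, -6254, -31819, -44876, 5705, 146038
n=3: candidate gives -7, actual u_3 = -7 ✓
n=4: candidate gives -26, actual u_4 = -26 ✓
n=5: candidate gives -31, actual u_5 = -31 ✓
n=6: candidate gives 16, actual u_6 = 16 ✓
n=7: candidate gives 125, actual u_7 = 125 ✓
n=8: candidate gives 202, actual u_8 = 202 ✓
n=9: candidate gives 29, actual u_9 = 29 ✓
n=10: candidate gives -548, actual u_10 = -548 ✓
n=11: candidate gives -1183, actual u_11 = -1183 ✓
n=12: candidate gives -722, actual u_12 = -722 ✓
n=13: candidate gives 2105, actual u_13 = 2105 ✓
n=14: candidate gives 6376, actual u_14 = 6376 ✓
n=15: candidate gives 6437, actual u_15 = 6437 ✓
n=16: candidate gives -6254, actual u_16 = -6254 ✓
n=17: candidate gives -31819, actual u_17 = -31819 ✓
n=18: candidate gives -44876, actual u_18 = -44876 ✓
n=19: candidate gives 5705, actual u_19 = 5705 ✓
n=20: candidate gives 146038, actual u_20 = 146038 ✓

yes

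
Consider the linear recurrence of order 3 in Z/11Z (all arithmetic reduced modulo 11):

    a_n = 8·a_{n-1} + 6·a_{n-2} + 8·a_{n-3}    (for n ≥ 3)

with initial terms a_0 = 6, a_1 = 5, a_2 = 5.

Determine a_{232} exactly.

a_3 = 8·5 + 6·5 + 8·6 = 8
a_4 = 8·8 + 6·5 + 8·5 = 2
a_5 = 8·2 + 6·8 + 8·5 = 5
a_6 = 8·5 + 6·2 + 8·8 = 6
a_7 = 8·6 + 6·5 + 8·2 = 6
a_8 = 8·6 + 6·6 + 8·5 = 3
a_9 = 8·3 + 6·6 + 8·6 = 9
a_10 = 8·9 + 6·3 + 8·6 = 6
a_11 = 8·6 + 6·9 + 8·3 = 5
a_12 = 8·5 + 6·6 + 8·9 = 5
(a_10, a_11, a_12) = (6, 5, 5) = (a_0, a_1, a_2), so the sequence has period 10.
232 ≡ 2 (mod 10), hence a_232 = a_2 = 5.

5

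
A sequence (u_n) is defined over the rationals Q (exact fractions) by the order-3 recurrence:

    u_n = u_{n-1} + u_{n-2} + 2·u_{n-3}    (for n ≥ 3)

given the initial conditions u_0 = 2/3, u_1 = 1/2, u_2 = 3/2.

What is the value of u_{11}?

u_3 = 1·3/2 + 1·1/2 + 2·2/3 = 10/3
u_4 = 1·10/3 + 1·3/2 + 2·1/2 = 35/6
u_5 = 1·35/6 + 1·10/3 + 2·3/2 = 73/6
u_6 = 1·73/6 + 1·35/6 + 2·10/3 = 74/3
u_7 = 1·74/3 + 1·73/6 + 2·35/6 = 97/2
u_8 = 1·97/2 + 1·74/3 + 2·73/6 = 195/2
u_9 = 1·195/2 + 1·97/2 + 2·74/3 = 586/3
u_10 = 1·586/3 + 1·195/2 + 2·97/2 = 2339/6
u_11 = 1·2339/6 + 1·586/3 + 2·195/2 = 4681/6

4681/6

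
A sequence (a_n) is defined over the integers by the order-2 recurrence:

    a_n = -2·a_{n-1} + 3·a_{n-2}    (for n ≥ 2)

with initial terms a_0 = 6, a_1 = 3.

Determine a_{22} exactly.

23535794712

a_2 = -2·3 + 3·6 = 12
a_3 = -2·12 + 3·3 = -15
a_4 = -2·-15 + 3·12 = 66
a_5 = -2·66 + 3·-15 = -177
a_6 = -2·-177 + 3·66 = 552
a_7 = -2·552 + 3·-177 = -1635
a_8 = -2·-1635 + 3·552 = 4926
a_9 = -2·4926 + 3·-1635 = -14757
a_10 = -2·-14757 + 3·4926 = 44292
a_11 = -2·44292 + 3·-14757 = -132855
a_12 = -2·-132855 + 3·44292 = 398586
a_13 = -2·398586 + 3·-132855 = -1195737
a_14 = -2·-1195737 + 3·398586 = 3587232
a_15 = -2·3587232 + 3·-1195737 = -10761675
a_16 = -2·-10761675 + 3·3587232 = 32285046
a_17 = -2·32285046 + 3·-10761675 = -96855117
a_18 = -2·-96855117 + 3·32285046 = 290565372
a_19 = -2·290565372 + 3·-96855117 = -871696095
a_20 = -2·-871696095 + 3·290565372 = 2615088306
a_21 = -2·2615088306 + 3·-871696095 = -7845264897
a_22 = -2·-7845264897 + 3·2615088306 = 23535794712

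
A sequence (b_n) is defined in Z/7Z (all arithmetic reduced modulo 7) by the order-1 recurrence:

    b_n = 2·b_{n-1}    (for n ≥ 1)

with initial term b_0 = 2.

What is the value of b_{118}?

4

b_1 = 2·2 = 4
b_2 = 2·4 = 1
b_3 = 2·1 = 2
(b_3) = (2) = (b_0), so the sequence has period 3.
118 ≡ 1 (mod 3), hence b_118 = b_1 = 4.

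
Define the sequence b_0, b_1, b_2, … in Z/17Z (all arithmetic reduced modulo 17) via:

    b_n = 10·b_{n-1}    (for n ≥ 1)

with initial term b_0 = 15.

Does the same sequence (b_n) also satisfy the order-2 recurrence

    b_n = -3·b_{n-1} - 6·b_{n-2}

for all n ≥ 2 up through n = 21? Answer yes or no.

Terms b_0..b_21: 15, 14, 4, 6, 9, 5, 16, 7, 2, 3, 13, 11, 8, 12, 1, 10, 15, 14, 4, 6, 9, 5
n=2: candidate gives 4, actual b_2 = 4 ✓
n=3: candidate gives 6, actual b_3 = 6 ✓
n=4: candidate gives 9, actual b_4 = 9 ✓
n=5: candidate gives 5, actual b_5 = 5 ✓
n=6: candidate gives 16, actual b_6 = 16 ✓
n=7: candidate gives 7, actual b_7 = 7 ✓
n=8: candidate gives 2, actual b_8 = 2 ✓
n=9: candidate gives 3, actual b_9 = 3 ✓
n=10: candidate gives 13, actual b_10 = 13 ✓
n=11: candidate gives 11, actual b_11 = 11 ✓
n=12: candidate gives 8, actual b_12 = 8 ✓
n=13: candidate gives 12, actual b_13 = 12 ✓
n=14: candidate gives 1, actual b_14 = 1 ✓
n=15: candidate gives 10, actual b_15 = 10 ✓
n=16: candidate gives 15, actual b_16 = 15 ✓
n=17: candidate gives 14, actual b_17 = 14 ✓
n=18: candidate gives 4, actual b_18 = 4 ✓
n=19: candidate gives 6, actual b_19 = 6 ✓
n=20: candidate gives 9, actual b_20 = 9 ✓
n=21: candidate gives 5, actual b_21 = 5 ✓

yes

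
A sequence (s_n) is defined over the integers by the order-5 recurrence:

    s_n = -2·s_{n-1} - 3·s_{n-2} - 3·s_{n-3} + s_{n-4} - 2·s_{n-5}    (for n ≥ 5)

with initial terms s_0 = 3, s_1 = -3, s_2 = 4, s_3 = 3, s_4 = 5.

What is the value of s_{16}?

s_5 = -2·5 + -3·3 + -3·4 + 1·-3 + -2·3 = -40
s_6 = -2·-40 + -3·5 + -3·3 + 1·4 + -2·-3 = 66
s_7 = -2·66 + -3·-40 + -3·5 + 1·3 + -2·4 = -32
s_8 = -2·-32 + -3·66 + -3·-40 + 1·5 + -2·3 = -15
s_9 = -2·-15 + -3·-32 + -3·66 + 1·-40 + -2·5 = -122
s_10 = -2·-122 + -3·-15 + -3·-32 + 1·66 + -2·-40 = 531
s_11 = -2·531 + -3·-122 + -3·-15 + 1·-32 + -2·66 = -815
s_12 = -2·-815 + -3·531 + -3·-122 + 1·-15 + -2·-32 = 452
s_13 = -2·452 + -3·-815 + -3·531 + 1·-122 + -2·-15 = -144
s_14 = -2·-144 + -3·452 + -3·-815 + 1·531 + -2·-122 = 2152
s_15 = -2·2152 + -3·-144 + -3·452 + 1·-815 + -2·531 = -7105
s_16 = -2·-7105 + -3·2152 + -3·-144 + 1·452 + -2·-815 = 10268

10268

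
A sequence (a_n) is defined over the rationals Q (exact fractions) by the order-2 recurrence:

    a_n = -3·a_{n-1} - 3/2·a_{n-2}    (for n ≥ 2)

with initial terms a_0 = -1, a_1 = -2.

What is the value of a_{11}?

a_2 = -3·-2 + -3/2·-1 = 15/2
a_3 = -3·15/2 + -3/2·-2 = -39/2
a_4 = -3·-39/2 + -3/2·15/2 = 189/4
a_5 = -3·189/4 + -3/2·-39/2 = -225/2
a_6 = -3·-225/2 + -3/2·189/4 = 2133/8
a_7 = -3·2133/8 + -3/2·-225/2 = -5049/8
a_8 = -3·-5049/8 + -3/2·2133/8 = 23895/16
a_9 = -3·23895/16 + -3/2·-5049/8 = -28269/8
a_10 = -3·-28269/8 + -3/2·23895/16 = 267543/32
a_11 = -3·267543/32 + -3/2·-28269/8 = -633015/32

-633015/32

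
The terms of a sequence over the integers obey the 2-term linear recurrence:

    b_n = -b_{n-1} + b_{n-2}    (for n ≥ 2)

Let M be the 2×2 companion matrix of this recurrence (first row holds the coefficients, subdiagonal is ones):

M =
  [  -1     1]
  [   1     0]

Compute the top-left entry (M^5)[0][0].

-8

(M^5)[0][0] is the top entry after applying M 5 times to the unit state (1, 0). Equivalently it is h_{6} for the auxiliary sequence (h_n) obeying the same recurrence with h_1 = 1 and h_i = 0 for 0 ≤ i < 1:
h_2 = -1·1 + 1·0 = -1
h_3 = -1·-1 + 1·1 = 2
h_4 = -1·2 + 1·-1 = -3
h_5 = -1·-3 + 1·2 = 5
h_6 = -1·5 + 1·-3 = -8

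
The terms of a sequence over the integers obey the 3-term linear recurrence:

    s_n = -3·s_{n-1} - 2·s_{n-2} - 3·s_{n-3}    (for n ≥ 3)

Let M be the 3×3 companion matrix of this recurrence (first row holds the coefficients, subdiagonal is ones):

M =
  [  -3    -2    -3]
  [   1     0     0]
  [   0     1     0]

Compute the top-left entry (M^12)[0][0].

(M^12)[0][0] is the top entry after applying M 12 times to the unit state (1, 0, 0). Equivalently it is h_{14} for the auxiliary sequence (h_n) obeying the same recurrence with h_2 = 1 and h_i = 0 for 0 ≤ i < 2:
h_3 = -3·1 + -2·0 + -3·0 = -3
h_4 = -3·-3 + -2·1 + -3·0 = 7
h_5 = -3·7 + -2·-3 + -3·1 = -18
h_6 = -3·-18 + -2·7 + -3·-3 = 49
h_7 = -3·49 + -2·-18 + -3·7 = -132
h_8 = -3·-132 + -2·49 + -3·-18 = 352
h_9 = -3·352 + -2·-132 + -3·49 = -939
h_10 = -3·-939 + -2·352 + -3·-132 = 2509
h_11 = -3·2509 + -2·-939 + -3·352 = -6705
h_12 = -3·-6705 + -2·2509 + -3·-939 = 17914
h_13 = -3·17914 + -2·-6705 + -3·2509 = -47859
h_14 = -3·-47859 + -2·17914 + -3·-6705 = 127864

127864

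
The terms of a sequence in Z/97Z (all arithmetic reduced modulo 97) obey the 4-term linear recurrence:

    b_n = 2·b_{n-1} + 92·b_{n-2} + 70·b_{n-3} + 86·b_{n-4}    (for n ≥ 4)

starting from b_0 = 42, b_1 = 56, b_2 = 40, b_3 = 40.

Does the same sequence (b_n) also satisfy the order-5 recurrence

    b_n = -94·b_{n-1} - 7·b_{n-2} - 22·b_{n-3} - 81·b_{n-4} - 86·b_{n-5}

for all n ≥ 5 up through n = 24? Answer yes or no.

Terms b_0..b_24: 42, 56, 40, 40, 40, 27, 80, 57, 0, 71, 51, 90, 45, 4, 90, 89, 95, 84, 83, 82, 25, 64, 77, 3, 43
n=5: candidate gives 27, actual b_5 = 27 ✓
n=6: candidate gives 80, actual b_6 = 80 ✓
n=7: candidate gives 57, actual b_7 = 57 ✓
n=8: candidate gives 0, actual b_8 = 0 ✓
n=9: candidate gives 71, actual b_9 = 71 ✓
n=10: candidate gives 51, actual b_10 = 51 ✓
n=11: candidate gives 90, actual b_11 = 90 ✓
n=12: candidate gives 45, actual b_12 = 45 ✓
n=13: candidate gives 4, actual b_13 = 4 ✓
n=14: candidate gives 90, actual b_14 = 90 ✓
n=15: candidate gives 89, actual b_15 = 89 ✓
n=16: candidate gives 95, actual b_16 = 95 ✓
n=17: candidate gives 84, actual b_17 = 84 ✓
n=18: candidate gives 83, actual b_18 = 83 ✓
n=19: candidate gives 82, actual b_19 = 82 ✓
n=20: candidate gives 25, actual b_20 = 25 ✓
n=21: candidate gives 64, actual b_21 = 64 ✓
n=22: candidate gives 77, actual b_22 = 77 ✓
n=23: candidate gives 3, actual b_23 = 3 ✓
n=24: candidate gives 43, actual b_24 = 43 ✓

yes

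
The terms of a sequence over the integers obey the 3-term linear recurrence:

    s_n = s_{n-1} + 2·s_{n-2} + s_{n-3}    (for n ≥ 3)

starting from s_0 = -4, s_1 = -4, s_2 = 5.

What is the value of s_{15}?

s_3 = 1·5 + 2·-4 + 1·-4 = -7
s_4 = 1·-7 + 2·5 + 1·-4 = -1
s_5 = 1·-1 + 2·-7 + 1·5 = -10
s_6 = 1·-10 + 2·-1 + 1·-7 = -19
s_7 = 1·-19 + 2·-10 + 1·-1 = -40
s_8 = 1·-40 + 2·-19 + 1·-10 = -88
s_9 = 1·-88 + 2·-40 + 1·-19 = -187
s_10 = 1·-187 + 2·-88 + 1·-40 = -403
s_11 = 1·-403 + 2·-187 + 1·-88 = -865
s_12 = 1·-865 + 2·-403 + 1·-187 = -1858
s_13 = 1·-1858 + 2·-865 + 1·-403 = -3991
s_14 = 1·-3991 + 2·-1858 + 1·-865 = -8572
s_15 = 1·-8572 + 2·-3991 + 1·-1858 = -18412

-18412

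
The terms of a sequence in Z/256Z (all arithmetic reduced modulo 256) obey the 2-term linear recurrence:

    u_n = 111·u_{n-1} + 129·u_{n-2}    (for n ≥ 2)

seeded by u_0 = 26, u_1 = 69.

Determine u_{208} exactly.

221

u_2 = 111·69 + 129·26 = 5
u_3 = 111·5 + 129·69 = 240
u_4 = 111·240 + 129·5 = 149
u_5 = 111·149 + 129·240 = 139
u_6 = 111·139 + 129·149 = 90
u_7 = 111·90 + 129·139 = 17
Continuing the recurrence:
  u_8 = 185;  u_9 = 200;  u_10 = 241;  u_11 = 71;  u_12 = 58;  u_13 = 237
  u_14 = 253;  u_15 = 32;  u_16 = 93;  u_17 = 115;  u_18 = 186;  u_19 = 153
  u_20 = 17;  u_21 = 120;  u_22 = 153;  u_23 = 207;  u_24 = 218;  u_25 = 213
  u_26 = 53;  u_27 = 80;  u_28 = 101;  u_29 = 27;  u_30 = 154;  u_31 = 97
  u_32 = 169;  u_33 = 40;  u_34 = 129;  u_35 = 23;  u_36 = 250;  u_37 = 253
  u_38 = 173;  u_39 = 128;  u_40 = 173;  u_41 = 131;  u_42 = 250;  u_43 = 105
  u_44 = 129;  u_45 = 216;  u_46 = 169;  u_47 = 31;  u_48 = 154;  u_49 = 101
  u_50 = 101;  u_51 = 176;  u_52 = 53;  u_53 = 171;  u_54 = 218;  u_55 = 177
  u_56 = 153;  u_57 = 136;  u_58 = 17;  u_59 = 231;  u_60 = 186;  u_61 = 13
  u_62 = 93;  u_63 = 224;  u_64 = 253;  u_65 = 147;  u_66 = 58;  u_67 = 57
  u_68 = 241;  u_69 = 56;  u_70 = 185;  u_71 = 111;  u_72 = 90;  u_73 = 245
  u_74 = 149;  u_75 = 16;  u_76 = 5;  u_77 = 59;  u_78 = 26;  u_79 = 1
  u_80 = 137;  u_81 = 232;  u_82 = 161;  u_83 = 183;  u_84 = 122;  u_85 = 29
  u_86 = 13;  u_87 = 64;  u_88 = 77;  u_89 = 163;  u_90 = 122;  u_91 = 9
  u_92 = 97;  u_93 = 152;  u_94 = 201;  u_95 = 191;  u_96 = 26;  u_97 = 133
  u_98 = 197;  u_99 = 112;  u_100 = 213;  u_101 = 203;  u_102 = 90;  u_103 = 81
  u_104 = 121;  u_105 = 72;  u_106 = 49;  u_107 = 135;  u_108 = 58;  u_109 = 45
  u_110 = 189;  u_111 = 160;  u_112 = 157;  u_113 = 179;  u_114 = 186;  u_115 = 217
  u_116 = 209;  u_117 = 248;  u_118 = 217;  u_119 = 15;  u_120 = 218;  u_121 = 21
  u_122 = 245;  u_123 = 208;  u_124 = 165;  u_125 = 91;  u_126 = 154;  u_127 = 161
  u_128 = 105;  u_129 = 168;  u_130 = 193;  u_131 = 87;  u_132 = 250;  u_133 = 61
  u_134 = 109;  u_135 = 0;  u_136 = 237;  u_137 = 195;  u_138 = 250;  u_139 = 169
  u_140 = 65;  u_141 = 88;  u_142 = 233;  u_143 = 95;  u_144 = 154;  u_145 = 165
  u_146 = 37;  u_147 = 48;  u_148 = 117;  u_149 = 235;  u_150 = 218;  u_151 = 241
  u_152 = 89;  u_153 = 8;  u_154 = 81;  u_155 = 39;  u_156 = 186;  u_157 = 77
  u_158 = 29;  u_159 = 96;  u_160 = 61;  u_161 = 211;  u_162 = 58;  u_163 = 121
  u_164 = 177;  u_165 = 184;  u_166 = 249;  u_167 = 175;  u_168 = 90;  u_169 = 53
  u_170 = 85;  u_171 = 144;  u_172 = 69;  u_173 = 123;  u_174 = 26;  u_175 = 65
  u_176 = 73;  u_177 = 104;  u_178 = 225;  u_179 = 247;  u_180 = 122;  u_181 = 93
  u_182 = 205;  u_183 = 192;  u_184 = 141;  u_185 = 227;  u_186 = 122;  u_187 = 73
  u_188 = 33;  u_189 = 24;  u_190 = 9;  u_191 = 255;  u_192 = 26;  u_193 = 197
  u_194 = 133;  u_195 = 240;  u_196 = 21;  u_197 = 11;  u_198 = 90;  u_199 = 145
  u_200 = 57;  u_201 = 200;  u_202 = 113;  u_203 = 199;  u_204 = 58;  u_205 = 109
  u_206 = 125
u_207 = 111·125 + 129·109 = 32
u_208 = 111·32 + 129·125 = 221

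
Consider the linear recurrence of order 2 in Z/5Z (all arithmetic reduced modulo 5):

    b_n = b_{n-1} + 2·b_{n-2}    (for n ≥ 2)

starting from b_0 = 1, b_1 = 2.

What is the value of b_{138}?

b_2 = 1·2 + 2·1 = 4
b_3 = 1·4 + 2·2 = 3
b_4 = 1·3 + 2·4 = 1
b_5 = 1·1 + 2·3 = 2
(b_4, b_5) = (1, 2) = (b_0, b_1), so the sequence has period 4.
138 ≡ 2 (mod 4), hence b_138 = b_2 = 4.

4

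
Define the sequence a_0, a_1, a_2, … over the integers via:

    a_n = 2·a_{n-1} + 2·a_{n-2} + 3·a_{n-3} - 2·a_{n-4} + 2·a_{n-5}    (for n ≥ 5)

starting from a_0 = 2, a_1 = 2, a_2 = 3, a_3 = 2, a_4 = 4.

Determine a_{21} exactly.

670277878

a_5 = 2·4 + 2·2 + 3·3 + -2·2 + 2·2 = 21
a_6 = 2·21 + 2·4 + 3·2 + -2·3 + 2·2 = 54
a_7 = 2·54 + 2·21 + 3·4 + -2·2 + 2·3 = 164
a_8 = 2·164 + 2·54 + 3·21 + -2·4 + 2·2 = 495
a_9 = 2·495 + 2·164 + 3·54 + -2·21 + 2·4 = 1446
a_10 = 2·1446 + 2·495 + 3·164 + -2·54 + 2·21 = 4308
a_11 = 2·4308 + 2·1446 + 3·495 + -2·164 + 2·54 = 12773
a_12 = 2·12773 + 2·4308 + 3·1446 + -2·495 + 2·164 = 37838
a_13 = 2·37838 + 2·12773 + 3·4308 + -2·1446 + 2·495 = 112244
a_14 = 2·112244 + 2·37838 + 3·12773 + -2·4308 + 2·1446 = 332759
a_15 = 2·332759 + 2·112244 + 3·37838 + -2·12773 + 2·4308 = 986590
a_16 = 2·986590 + 2·332759 + 3·112244 + -2·37838 + 2·12773 = 2925300
a_17 = 2·2925300 + 2·986590 + 3·332759 + -2·112244 + 2·37838 = 8673245
a_18 = 2·8673245 + 2·2925300 + 3·986590 + -2·332759 + 2·112244 = 25715830
a_19 = 2·25715830 + 2·8673245 + 3·2925300 + -2·986590 + 2·332759 = 76246388
a_20 = 2·76246388 + 2·25715830 + 3·8673245 + -2·2925300 + 2·986590 = 226066751
a_21 = 2·226066751 + 2·76246388 + 3·25715830 + -2·8673245 + 2·2925300 = 670277878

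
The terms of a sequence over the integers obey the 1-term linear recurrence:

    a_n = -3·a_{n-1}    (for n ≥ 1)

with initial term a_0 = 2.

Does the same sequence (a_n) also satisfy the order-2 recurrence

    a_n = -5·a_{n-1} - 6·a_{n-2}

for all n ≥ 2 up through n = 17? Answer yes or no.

Terms a_0..a_17: 2, -6, 18, -54, 162, -486, 1458, -4374, 13122, -39366, 118098, -354294, 1062882, -3188646, 9565938, -28697814, 86093442, -258280326
n=2: candidate gives 18, actual a_2 = 18 ✓
n=3: candidate gives -54, actual a_3 = -54 ✓
n=4: candidate gives 162, actual a_4 = 162 ✓
n=5: candidate gives -486, actual a_5 = -486 ✓
n=6: candidate gives 1458, actual a_6 = 1458 ✓
n=7: candidate gives -4374, actual a_7 = -4374 ✓
n=8: candidate gives 13122, actual a_8 = 13122 ✓
n=9: candidate gives -39366, actual a_9 = -39366 ✓
n=10: candidate gives 118098, actual a_10 = 118098 ✓
n=11: candidate gives -354294, actual a_11 = -354294 ✓
n=12: candidate gives 1062882, actual a_12 = 1062882 ✓
n=13: candidate gives -3188646, actual a_13 = -3188646 ✓
n=14: candidate gives 9565938, actual a_14 = 9565938 ✓
n=15: candidate gives -28697814, actual a_15 = -28697814 ✓
n=16: candidate gives 86093442, actual a_16 = 86093442 ✓
n=17: candidate gives -258280326, actual a_17 = -258280326 ✓

yes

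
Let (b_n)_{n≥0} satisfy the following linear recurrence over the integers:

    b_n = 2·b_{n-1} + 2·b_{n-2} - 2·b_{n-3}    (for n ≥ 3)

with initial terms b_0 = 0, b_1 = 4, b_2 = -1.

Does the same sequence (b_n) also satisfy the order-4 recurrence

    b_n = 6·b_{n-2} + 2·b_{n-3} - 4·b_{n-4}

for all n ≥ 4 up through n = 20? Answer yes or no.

yes

Terms b_0..b_20: 0, 4, -1, 6, 2, 18, 28, 88, 196, 512, 1240, 3112, 7680, 19104, 47344, 117536, 291552, 723488, 1795008, 4453888, 11050816
n=4: candidate gives 2, actual b_4 = 2 ✓
n=5: candidate gives 18, actual b_5 = 18 ✓
n=6: candidate gives 28, actual b_6 = 28 ✓
n=7: candidate gives 88, actual b_7 = 88 ✓
n=8: candidate gives 196, actual b_8 = 196 ✓
n=9: candidate gives 512, actual b_9 = 512 ✓
n=10: candidate gives 1240, actual b_10 = 1240 ✓
n=11: candidate gives 3112, actual b_11 = 3112 ✓
n=12: candidate gives 7680, actual b_12 = 7680 ✓
n=13: candidate gives 19104, actual b_13 = 19104 ✓
n=14: candidate gives 47344, actual b_14 = 47344 ✓
n=15: candidate gives 117536, actual b_15 = 117536 ✓
n=16: candidate gives 291552, actual b_16 = 291552 ✓
n=17: candidate gives 723488, actual b_17 = 723488 ✓
n=18: candidate gives 1795008, actual b_18 = 1795008 ✓
n=19: candidate gives 4453888, actual b_19 = 4453888 ✓
n=20: candidate gives 11050816, actual b_20 = 11050816 ✓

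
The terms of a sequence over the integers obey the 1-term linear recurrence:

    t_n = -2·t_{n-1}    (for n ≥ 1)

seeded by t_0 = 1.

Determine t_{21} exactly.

t_1 = -2·1 = -2
t_2 = -2·-2 = 4
t_3 = -2·4 = -8
t_4 = -2·-8 = 16
t_5 = -2·16 = -32
t_6 = -2·-32 = 64
t_7 = -2·64 = -128
t_8 = -2·-128 = 256
t_9 = -2·256 = -512
t_10 = -2·-512 = 1024
t_11 = -2·1024 = -2048
t_12 = -2·-2048 = 4096
t_13 = -2·4096 = -8192
t_14 = -2·-8192 = 16384
t_15 = -2·16384 = -32768
t_16 = -2·-32768 = 65536
t_17 = -2·65536 = -131072
t_18 = -2·-131072 = 262144
t_19 = -2·262144 = -524288
t_20 = -2·-524288 = 1048576
t_21 = -2·1048576 = -2097152

-2097152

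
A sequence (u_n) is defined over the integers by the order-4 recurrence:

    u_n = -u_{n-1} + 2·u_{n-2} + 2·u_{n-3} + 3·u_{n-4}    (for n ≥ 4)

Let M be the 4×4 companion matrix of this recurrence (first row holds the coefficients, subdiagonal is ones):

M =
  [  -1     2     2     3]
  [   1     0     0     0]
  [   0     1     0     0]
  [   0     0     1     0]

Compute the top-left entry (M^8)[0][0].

(M^8)[0][0] is the top entry after applying M 8 times to the unit state (1, 0, 0, 0). Equivalently it is h_{11} for the auxiliary sequence (h_n) obeying the same recurrence with h_3 = 1 and h_i = 0 for 0 ≤ i < 3:
h_4 = -1·1 + 2·0 + 2·0 + 3·0 = -1
h_5 = -1·-1 + 2·1 + 2·0 + 3·0 = 3
h_6 = -1·3 + 2·-1 + 2·1 + 3·0 = -3
h_7 = -1·-3 + 2·3 + 2·-1 + 3·1 = 10
h_8 = -1·10 + 2·-3 + 2·3 + 3·-1 = -13
h_9 = -1·-13 + 2·10 + 2·-3 + 3·3 = 36
h_10 = -1·36 + 2·-13 + 2·10 + 3·-3 = -51
h_11 = -1·-51 + 2·36 + 2·-13 + 3·10 = 127

127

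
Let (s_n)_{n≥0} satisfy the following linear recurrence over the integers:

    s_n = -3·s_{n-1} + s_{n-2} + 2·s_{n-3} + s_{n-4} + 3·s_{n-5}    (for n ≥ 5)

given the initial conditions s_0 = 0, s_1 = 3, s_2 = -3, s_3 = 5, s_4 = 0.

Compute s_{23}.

-3226537465

s_5 = -3·0 + 1·5 + 2·-3 + 1·3 + 3·0 = 2
s_6 = -3·2 + 1·0 + 2·5 + 1·-3 + 3·3 = 10
s_7 = -3·10 + 1·2 + 2·0 + 1·5 + 3·-3 = -32
s_8 = -3·-32 + 1·10 + 2·2 + 1·0 + 3·5 = 125
s_9 = -3·125 + 1·-32 + 2·10 + 1·2 + 3·0 = -385
s_10 = -3·-385 + 1·125 + 2·-32 + 1·10 + 3·2 = 1232
s_11 = -3·1232 + 1·-385 + 2·125 + 1·-32 + 3·10 = -3833
s_12 = -3·-3833 + 1·1232 + 2·-385 + 1·125 + 3·-32 = 11990
s_13 = -3·11990 + 1·-3833 + 2·1232 + 1·-385 + 3·125 = -37349
s_14 = -3·-37349 + 1·11990 + 2·-3833 + 1·1232 + 3·-385 = 116448
s_15 = -3·116448 + 1·-37349 + 2·11990 + 1·-3833 + 3·1232 = -362850
s_16 = -3·-362850 + 1·116448 + 2·-37349 + 1·11990 + 3·-3833 = 1130791
s_17 = -3·1130791 + 1·-362850 + 2·116448 + 1·-37349 + 3·11990 = -3523706
s_18 = -3·-3523706 + 1·1130791 + 2·-362850 + 1·116448 + 3·-37349 = 10980610
s_19 = -3·10980610 + 1·-3523706 + 2·1130791 + 1·-362850 + 3·116448 = -34217460
s_20 = -3·-34217460 + 1·10980610 + 2·-3523706 + 1·1130791 + 3·-362850 = 106627819
s_21 = -3·106627819 + 1·-34217460 + 2·10980610 + 1·-3523706 + 3·1130791 = -332271030
s_22 = -3·-332271030 + 1·106627819 + 2·-34217460 + 1·10980610 + 3·-3523706 = 1035415481
s_23 = -3·1035415481 + 1·-332271030 + 2·106627819 + 1·-34217460 + 3·10980610 = -3226537465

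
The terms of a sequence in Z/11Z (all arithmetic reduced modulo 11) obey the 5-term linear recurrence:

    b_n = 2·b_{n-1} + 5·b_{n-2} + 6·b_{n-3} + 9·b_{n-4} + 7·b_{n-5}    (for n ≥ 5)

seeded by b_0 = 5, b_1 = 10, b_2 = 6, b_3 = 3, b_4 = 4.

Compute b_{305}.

10

b_5 = 2·4 + 5·3 + 6·6 + 9·10 + 7·5 = 8
b_6 = 2·8 + 5·4 + 6·3 + 9·6 + 7·10 = 2
b_7 = 2·2 + 5·8 + 6·4 + 9·3 + 7·6 = 5
b_8 = 2·5 + 5·2 + 6·8 + 9·4 + 7·3 = 4
b_9 = 2·4 + 5·5 + 6·2 + 9·8 + 7·4 = 2
b_10 = 2·2 + 5·4 + 6·5 + 9·2 + 7·8 = 7
Continuing the recurrence:
  b_11 = 8;  b_12 = 2;  b_13 = 0;  b_14 = 3;  b_15 = 7;  b_16 = 4
  b_17 = 9;  b_18 = 8;  b_19 = 4;  b_20 = 0;  b_21 = 1;  b_22 = 7
  b_23 = 1;  b_24 = 5;  b_25 = 0;  b_26 = 2;  b_27 = 4;  b_28 = 4
  b_29 = 9;  b_30 = 3;  b_31 = 4;  b_32 = 9;  b_33 = 0;  b_34 = 5
  b_35 = 0;  b_36 = 2;  b_37 = 9;  b_38 = 7;  b_39 = 7;  b_40 = 0
  b_41 = 7;  b_42 = 6;  b_43 = 5;  b_44 = 10;  b_45 = 1;  b_46 = 9
  b_47 = 5;  b_48 = 10;  b_49 = 2;  b_50 = 7;  b_51 = 5;  b_52 = 6
  b_53 = 2;  b_54 = 9;  b_55 = 4;  b_56 = 0;  b_57 = 2;  b_58 = 2
  b_59 = 3;  b_60 = 1;  b_61 = 3;  b_62 = 6;  b_63 = 8;  b_64 = 6
  b_65 = 1;  b_66 = 1;  b_67 = 3;  b_68 = 6;  b_69 = 7;  b_70 = 1
  b_71 = 8;  b_72 = 6;  b_73 = 9;  b_74 = 0;  b_75 = 6;  b_76 = 0
  b_77 = 10;  b_78 = 9;  b_79 = 1;  b_80 = 6;  b_81 = 7;  b_82 = 3
  b_83 = 6;  b_84 = 9;  b_85 = 6;  b_86 = 4;  b_87 = 2;  b_88 = 7
  b_89 = 0;  b_90 = 4;  b_91 = 8;  b_92 = 3;  b_93 = 9;  b_94 = 7
  b_95 = 1;  b_96 = 9;  b_97 = 2;  b_98 = 5;  b_99 = 0;  b_100 = 4
  b_101 = 9;  b_102 = 9;  b_103 = 1;  b_104 = 5;  b_105 = 2;  b_106 = 3
  b_107 = 8;  b_108 = 7;  b_109 = 4;  b_110 = 0;  b_111 = 1;  b_112 = 2
  b_113 = 6;  b_114 = 1;  b_115 = 9;  b_116 = 7;  b_117 = 1;  b_118 = 10
  b_119 = 1;  b_120 = 8;  b_121 = 7;  b_122 = 3;  b_123 = 3;  b_124 = 10
  b_125 = 7;  b_126 = 4;  b_127 = 8;  b_128 = 2;  b_129 = 3;  b_130 = 6
  b_131 = 7;  b_132 = 4;  b_133 = 10;  b_134 = 3;  b_135 = 9;  b_136 = 2
  b_137 = 9;  b_138 = 3;  b_139 = 0;  b_140 = 7;  b_141 = 6;  b_142 = 5
  b_143 = 4;  b_144 = 0;  b_145 = 10;  b_146 = 10;  b_147 = 9;  b_148 = 2
  b_149 = 1;  b_150 = 6;  b_151 = 4;  b_152 = 4;  b_153 = 10;  b_154 = 4
  b_155 = 6;  b_156 = 2;  b_157 = 0;  b_158 = 9;  b_159 = 2;  b_160 = 10
  b_161 = 10;  b_162 = 9;  b_163 = 0;  b_164 = 0;  b_165 = 5;  b_166 = 7
  b_167 = 3;  b_168 = 5;  b_169 = 2;  b_170 = 2;  b_171 = 10;  b_172 = 9
  b_173 = 1;  b_174 = 7;  b_175 = 1;  b_176 = 7;  b_177 = 1;  b_178 = 3
  b_179 = 1;  b_180 = 5;  b_181 = 3;  b_182 = 5;  b_183 = 8;  b_184 = 1
  b_185 = 2;  b_186 = 2;  b_187 = 6;  b_188 = 0;  b_189 = 1;  b_190 = 4
  b_191 = 4;  b_192 = 10;  b_193 = 7;  b_194 = 10;  b_195 = 3;  b_196 = 7
  b_197 = 2;  b_198 = 9;  b_199 = 2;  b_200 = 2;  b_201 = 3;  b_202 = 2
  b_203 = 2;  b_204 = 9;  b_205 = 4;  b_206 = 5;  b_207 = 6;  b_208 = 2
  b_209 = 9;  b_210 = 5;  b_211 = 2;  b_212 = 0;  b_213 = 3;  b_214 = 5
  b_215 = 1;  b_216 = 4;  b_217 = 4;  b_218 = 1;  b_219 = 2;  b_220 = 10
  b_221 = 1;  b_222 = 2;  b_223 = 6;  b_224 = 0;  b_225 = 0;  b_226 = 6
  b_227 = 3;  b_228 = 1;  b_229 = 9;  b_230 = 7;  b_231 = 2;  b_232 = 2
  b_233 = 1;  b_234 = 7;  b_235 = 10;  b_236 = 5;  b_237 = 4;  b_238 = 9
  b_239 = 9;  b_240 = 4;  b_241 = 2;  b_242 = 0;  b_243 = 2;  b_244 = 5
  b_245 = 0;  b_246 = 7;  b_247 = 7;  b_248 = 9;  b_249 = 9;  b_250 = 3
  b_251 = 8;  b_252 = 6;  b_253 = 5;  b_254 = 2;  b_255 = 4;  b_256 = 4
  b_257 = 6;  b_258 = 10;  b_259 = 3;  b_260 = 2;  b_261 = 7;  b_262 = 9
  b_263 = 8;  b_264 = 10;  b_265 = 4;  b_266 = 5;  b_267 = 5;  b_268 = 7
  b_269 = 10;  b_270 = 4;  b_271 = 4;  b_272 = 10;  b_273 = 5;  b_274 = 3
  b_275 = 1;  b_276 = 0;  b_277 = 6;  b_278 = 3;  b_279 = 0;  b_280 = 3
  b_281 = 1;  b_282 = 9;  b_283 = 7;  b_284 = 4;  b_285 = 6;  b_286 = 8
  b_287 = 9;  b_288 = 3;  b_289 = 5;  b_290 = 6;  b_291 = 5;  b_292 = 6
  b_293 = 7;  b_294 = 9;  b_295 = 0;  b_296 = 0;  b_297 = 5;  b_298 = 8
  b_299 = 5;  b_300 = 3;  b_301 = 3;  b_302 = 4;  b_303 = 10
b_304 = 2·10 + 5·4 + 6·3 + 9·3 + 7·5 = 10
b_305 = 2·10 + 5·10 + 6·4 + 9·3 + 7·3 = 10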